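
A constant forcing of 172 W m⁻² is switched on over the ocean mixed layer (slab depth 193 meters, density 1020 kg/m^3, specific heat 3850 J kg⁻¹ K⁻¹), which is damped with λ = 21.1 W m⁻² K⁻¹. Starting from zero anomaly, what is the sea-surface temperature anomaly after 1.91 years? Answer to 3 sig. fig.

6.63 K

Areal heat capacity C = ρ c_p D = 1020 × 3850 × 193 = 7.58×10^8 J/(m²·K).
τ = C / λ = 7.58×10^8 / 21.1 = 3.59×10^7 s.
Equilibrium anomaly ΔT_eq = F / λ = 172 / 21.1 = 8.15 K.
t = 1.91 years = 6.03×10^7 s, so t/τ = 1.68.
ΔT(t) = ΔT_eq (1 − e^(−t/τ)) = 8.15 × (1 − e^−1.68) = 6.63 K.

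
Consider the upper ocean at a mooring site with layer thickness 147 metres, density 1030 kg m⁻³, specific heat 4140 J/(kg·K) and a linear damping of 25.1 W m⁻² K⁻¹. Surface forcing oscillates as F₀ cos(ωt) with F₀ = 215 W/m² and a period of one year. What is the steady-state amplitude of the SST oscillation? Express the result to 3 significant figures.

Areal heat capacity C = ρ c_p D = 1030 × 4140 × 147 = 6.27×10^8 J m⁻² K⁻¹.
Angular frequency ω = 2π / T = 2π / 3.15×10^7 s = 1.99×10^-7 s⁻¹.
√((Cω)² + λ²) = √((125)² + 25.1²) = 127 W/(m²·K).
Amplitude A = F₀ / √((Cω)²+λ²) = 215 / 127 = 1.69 K.

1.69 K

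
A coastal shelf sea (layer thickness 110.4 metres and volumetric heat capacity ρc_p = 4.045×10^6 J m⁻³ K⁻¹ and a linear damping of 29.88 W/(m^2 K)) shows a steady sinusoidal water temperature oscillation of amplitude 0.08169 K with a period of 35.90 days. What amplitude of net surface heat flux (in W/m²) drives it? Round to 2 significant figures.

74

Areal heat capacity C = ρc_p × D = 4.045×10^6 × 110.4 = 4.47×10^8 J/(m^2 K).
ω = 2π / 3.10×10^6 s = 2.03×10^-6 s⁻¹.
√((Cω)² + λ²) = √((905)² + 29.88²) = 905 W/(m²·K).
F₀ = A × √((Cω)²+λ²) = 0.08169 × 905 = 73.9 W/m².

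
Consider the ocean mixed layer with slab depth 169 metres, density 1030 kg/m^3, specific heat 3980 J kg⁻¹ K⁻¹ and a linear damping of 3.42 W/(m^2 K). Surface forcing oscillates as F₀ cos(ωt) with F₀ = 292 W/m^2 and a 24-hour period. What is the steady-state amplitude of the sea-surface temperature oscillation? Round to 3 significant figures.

0.00580 K

Areal heat capacity C = ρ c_p D = 1030 × 3980 × 169 = 6.93×10^8 J/(m^2 K).
Angular frequency ω = 2π / T = 2π / 86400 s = 7.27×10^-5 s⁻¹.
√((Cω)² + λ²) = √((50400)² + 3.42²) = 50400 W/(m²·K).
Amplitude A = F₀ / √((Cω)²+λ²) = 292 / 50400 = 0.00580 K.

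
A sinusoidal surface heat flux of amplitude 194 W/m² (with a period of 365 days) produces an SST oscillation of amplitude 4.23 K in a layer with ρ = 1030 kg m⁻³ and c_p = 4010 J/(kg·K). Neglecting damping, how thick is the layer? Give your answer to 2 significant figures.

ω = 2π / 3.15×10^7 s = 1.99×10^-7 s⁻¹.
Required C = F₀ / (A ω) = 194 / (4.23 × 1.99×10^-7) = 2.30×10^8 J/(m²·K).
D = C / (ρ c_p) = 2.30×10^8 / (1030 × 4010) = 55.7 m.

56 m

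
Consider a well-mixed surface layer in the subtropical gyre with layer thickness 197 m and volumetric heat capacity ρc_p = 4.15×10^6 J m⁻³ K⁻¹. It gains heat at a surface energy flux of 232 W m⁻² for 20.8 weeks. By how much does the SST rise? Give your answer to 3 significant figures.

Areal heat capacity C = ρc_p × D = 4.15×10^6 × 197 = 8.18×10^8 J/(m²·K).
Net heat input Q = F Δt = 232 × (20.8 weeks × 6.048×10^5 s/week) = 2.92×10^9 J/m².
ΔT = Q / C = 2.92×10^9 / 8.18×10^8 = 3.57 K.

3.57 K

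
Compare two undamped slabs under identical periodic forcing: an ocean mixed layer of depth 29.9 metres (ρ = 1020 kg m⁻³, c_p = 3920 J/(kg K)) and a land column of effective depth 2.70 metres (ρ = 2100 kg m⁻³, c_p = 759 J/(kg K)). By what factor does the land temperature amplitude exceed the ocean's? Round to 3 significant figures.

C_ocean = 1020 × 3920 × 29.9 = 1.20×10^8 J/(m²·K).
C_land = 2100 × 759 × 2.70 = 4.30×10^6 J/(m²·K).
Undamped amplitude ∝ 1/C, so A_land/A_ocean = C_ocean/C_land = 27.8.

27.8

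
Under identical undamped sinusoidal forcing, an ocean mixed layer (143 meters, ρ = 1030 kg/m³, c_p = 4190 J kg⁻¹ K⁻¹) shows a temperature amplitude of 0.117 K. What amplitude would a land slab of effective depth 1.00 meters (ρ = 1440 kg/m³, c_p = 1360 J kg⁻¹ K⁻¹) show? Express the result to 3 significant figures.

36.9 K

C_ocean = 6.17×10^8 J/(m²·K); C_land = 1.96×10^6 J/(m²·K).
A ∝ 1/C ⇒ A_land = A_ocean × C_ocean/C_land = 0.117 × 315 = 36.9 K.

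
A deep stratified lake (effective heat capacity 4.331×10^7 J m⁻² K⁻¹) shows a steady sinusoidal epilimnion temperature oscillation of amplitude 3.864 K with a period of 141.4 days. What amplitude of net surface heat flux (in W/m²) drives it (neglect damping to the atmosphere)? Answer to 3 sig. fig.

Areal heat capacity C = 4.331×10^7 J m⁻² K⁻¹ (given).
ω = 2π / 1.22×10^7 s = 5.14×10^-7 s⁻¹.
Cω = 4.33×10^7 × 5.14×10^-7 = 22.3 W/(m²·K).
F₀ = A × Cω = 3.864 × 22.3 = 86.1 W/m².

86.1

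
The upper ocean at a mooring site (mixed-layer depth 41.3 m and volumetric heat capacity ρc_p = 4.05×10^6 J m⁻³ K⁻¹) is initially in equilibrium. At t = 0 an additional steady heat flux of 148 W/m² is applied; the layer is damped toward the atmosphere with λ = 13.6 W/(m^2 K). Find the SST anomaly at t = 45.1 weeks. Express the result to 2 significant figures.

Areal heat capacity C = ρc_p × D = 4.05×10^6 × 41.3 = 1.67×10^8 J m⁻² K⁻¹.
τ = C / λ = 1.67×10^8 / 13.6 = 1.23×10^7 s.
Equilibrium anomaly ΔT_eq = F / λ = 148 / 13.6 = 10.9 K.
t = 45.1 weeks = 2.73×10^7 s, so t/τ = 2.22.
ΔT(t) = ΔT_eq (1 − e^(−t/τ)) = 10.9 × (1 − e^−2.22) = 9.70 K.

9.7 K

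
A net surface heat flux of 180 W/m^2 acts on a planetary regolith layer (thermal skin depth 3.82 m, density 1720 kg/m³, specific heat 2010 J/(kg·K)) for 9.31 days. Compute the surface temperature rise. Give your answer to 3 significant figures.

11.0 K

Areal heat capacity C = ρ c_p D = 1720 × 2010 × 3.82 = 1.32×10^7 J/(m^2 K).
Net heat input Q = F Δt = 180 × (9.31 days × 86400 s/day) = 1.45×10^8 J/m².
ΔT = Q / C = 1.45×10^8 / 1.32×10^7 = 11.0 K.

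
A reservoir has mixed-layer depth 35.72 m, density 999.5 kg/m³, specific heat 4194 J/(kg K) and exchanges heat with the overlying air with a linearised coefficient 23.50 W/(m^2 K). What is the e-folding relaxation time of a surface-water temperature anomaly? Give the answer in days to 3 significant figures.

73.7 days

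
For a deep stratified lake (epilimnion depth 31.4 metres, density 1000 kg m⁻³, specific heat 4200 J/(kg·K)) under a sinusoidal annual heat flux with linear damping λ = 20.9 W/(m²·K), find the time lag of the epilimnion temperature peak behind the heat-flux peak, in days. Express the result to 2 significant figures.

52 days

Areal heat capacity C = ρ c_p D = 1000 × 4200 × 31.4 = 1.32×10^8 J m⁻² K⁻¹.
ω = 2π / 3.15×10^7 s = 1.99×10^-7 s⁻¹.
Phase lag φ = arctan(Cω/λ) = arctan(26.3/20.9) = 0.899 rad.
Time lag = φ / ω = 0.899 / 1.99×10^-7 = 4.51×10^6 s = 52.2 days.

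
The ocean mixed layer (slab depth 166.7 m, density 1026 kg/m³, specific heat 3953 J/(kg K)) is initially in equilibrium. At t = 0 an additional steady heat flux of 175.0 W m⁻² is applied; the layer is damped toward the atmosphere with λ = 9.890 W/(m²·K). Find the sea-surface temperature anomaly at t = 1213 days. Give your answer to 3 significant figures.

13.9 K

Areal heat capacity C = ρ c_p D = 1026 × 3953 × 166.7 = 6.76×10^8 J m⁻² K⁻¹.
τ = C / λ = 6.76×10^8 / 9.890 = 6.84×10^7 s.
Equilibrium anomaly ΔT_eq = F / λ = 175.0 / 9.890 = 17.7 K.
t = 1213 days = 1.05×10^8 s, so t/τ = 1.53.
ΔT(t) = ΔT_eq (1 − e^(−t/τ)) = 17.7 × (1 − e^−1.53) = 13.9 K.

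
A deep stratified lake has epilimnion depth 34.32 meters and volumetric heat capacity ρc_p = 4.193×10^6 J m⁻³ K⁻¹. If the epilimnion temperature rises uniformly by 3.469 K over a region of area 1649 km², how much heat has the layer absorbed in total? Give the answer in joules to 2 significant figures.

8.2×10^17 J

Areal heat capacity C = ρc_p × D = 4.193×10^6 × 34.32 = 1.44×10^8 J/(m²·K).
Heat per unit area: q = C ΔT = 1.44×10^8 × 3.469 = 4.99×10^8 J/m².
Total heat: Q = q × A = 4.99×10^8 × (1649 × 10⁶ m²) = 8.23×10^17 J.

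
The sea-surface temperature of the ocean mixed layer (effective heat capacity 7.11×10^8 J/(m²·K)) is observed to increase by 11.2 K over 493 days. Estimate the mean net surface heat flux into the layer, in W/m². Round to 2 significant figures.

190

Areal heat capacity C = 7.11×10^8 J/(m²·K) (given).
Required heat per unit area: Q = C ΔT = 7.11×10^8 × 11.2 = 7.96×10^9 J/m².
Flux F = Q / Δt = 7.96×10^9 / 4.26×10^7 s = 187 W/m².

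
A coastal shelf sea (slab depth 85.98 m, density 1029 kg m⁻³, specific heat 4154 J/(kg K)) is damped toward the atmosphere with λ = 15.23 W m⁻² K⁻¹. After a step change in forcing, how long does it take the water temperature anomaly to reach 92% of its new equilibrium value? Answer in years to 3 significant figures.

1.93 years

Areal heat capacity C = ρ c_p D = 1029 × 4154 × 85.98 = 3.68×10^8 J m⁻² K⁻¹.
τ = C / λ = 3.68×10^8 / 15.23 = 2.41×10^7 s.
Fraction reached: 1 − e^(−t/τ) = 0.92 ⇒ t = −τ ln(1 − 0.92) = τ × 2.53.
t = 6.09×10^7 s = 1.93 years.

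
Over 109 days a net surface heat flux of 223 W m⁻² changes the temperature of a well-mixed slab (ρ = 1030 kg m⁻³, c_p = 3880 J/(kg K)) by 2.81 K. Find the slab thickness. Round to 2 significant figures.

190 m

Heat input Q = F Δt = 223 × 9.42×10^6 s = 2.10×10^9 J/m².
Required areal heat capacity C = Q / ΔT = 7.47×10^8 J/(m²·K).
Depth D = C / (ρ c_p) = 7.47×10^8 / (1030 × 3880) = 187 m.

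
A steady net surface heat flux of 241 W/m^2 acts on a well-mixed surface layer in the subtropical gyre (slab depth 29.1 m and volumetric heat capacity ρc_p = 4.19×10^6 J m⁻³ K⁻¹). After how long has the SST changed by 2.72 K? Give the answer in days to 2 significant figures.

Areal heat capacity C = ρc_p × D = 4.19×10^6 × 29.1 = 1.22×10^8 J m⁻² K⁻¹.
Time required: Δt = C ΔT / F = 1.22×10^8 × 2.72 / 241 = 1.38×10^6 s.
In days: 1.38×10^6 s / (86400 s/day) = 15.9 days.

16 days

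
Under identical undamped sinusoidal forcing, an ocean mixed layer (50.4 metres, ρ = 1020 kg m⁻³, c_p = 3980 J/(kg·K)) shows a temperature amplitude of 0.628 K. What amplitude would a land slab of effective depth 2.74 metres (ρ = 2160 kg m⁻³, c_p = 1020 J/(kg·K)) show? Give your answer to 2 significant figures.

21 K

C_ocean = 2.05×10^8 J/(m²·K); C_land = 6.04×10^6 J/(m²·K).
A ∝ 1/C ⇒ A_land = A_ocean × C_ocean/C_land = 0.628 × 33.9 = 21.3 K.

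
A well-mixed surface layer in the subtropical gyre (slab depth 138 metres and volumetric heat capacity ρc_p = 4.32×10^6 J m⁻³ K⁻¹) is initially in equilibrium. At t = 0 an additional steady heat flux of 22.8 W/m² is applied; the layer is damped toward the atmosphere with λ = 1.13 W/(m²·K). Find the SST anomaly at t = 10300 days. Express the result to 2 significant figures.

16 K

Areal heat capacity C = ρc_p × D = 4.32×10^6 × 138 = 5.96×10^8 J/(m²·K).
τ = C / λ = 5.96×10^8 / 1.13 = 5.28×10^8 s.
Equilibrium anomaly ΔT_eq = F / λ = 22.8 / 1.13 = 20.2 K.
t = 10300 days = 8.90×10^8 s, so t/τ = 1.69.
ΔT(t) = ΔT_eq (1 − e^(−t/τ)) = 20.2 × (1 − e^−1.69) = 16.4 K.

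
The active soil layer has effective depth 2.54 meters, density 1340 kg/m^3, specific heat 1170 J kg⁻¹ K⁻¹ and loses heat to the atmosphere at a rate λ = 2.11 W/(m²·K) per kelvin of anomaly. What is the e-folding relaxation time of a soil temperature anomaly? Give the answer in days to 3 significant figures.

Areal heat capacity C = ρ c_p D = 1340 × 1170 × 2.54 = 3.98×10^6 J/(m²·K).
Relaxation time τ = C / λ = 3.98×10^6 / 2.11 = 1.89×10^6 s.
In days: 1.89×10^6 s / (86400 s/day) = 21.8 days.

21.8 days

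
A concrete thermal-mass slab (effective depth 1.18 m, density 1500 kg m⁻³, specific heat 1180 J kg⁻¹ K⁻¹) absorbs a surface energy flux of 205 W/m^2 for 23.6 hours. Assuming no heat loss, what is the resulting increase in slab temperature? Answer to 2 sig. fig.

Areal heat capacity C = ρ c_p D = 1500 × 1180 × 1.18 = 2.09×10^6 J m⁻² K⁻¹.
Net heat input Q = F Δt = 205 × (23.6 hours × 3600 s/hour) = 1.74×10^7 J/m².
ΔT = Q / C = 1.74×10^7 / 2.09×10^6 = 8.34 K.

8.3 K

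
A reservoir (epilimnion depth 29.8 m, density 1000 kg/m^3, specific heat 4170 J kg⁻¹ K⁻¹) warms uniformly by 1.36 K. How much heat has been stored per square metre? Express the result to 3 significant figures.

1.69×10^8

Areal heat capacity C = ρ c_p D = 1000 × 4170 × 29.8 = 1.24×10^8 J m⁻² K⁻¹.
ΔQ = C ΔT = 1.24×10^8 × 1.36 = 1.69×10^8 J/m².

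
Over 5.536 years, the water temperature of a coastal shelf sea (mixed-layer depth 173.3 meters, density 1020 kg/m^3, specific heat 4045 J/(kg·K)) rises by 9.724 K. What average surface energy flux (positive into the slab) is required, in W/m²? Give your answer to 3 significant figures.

Areal heat capacity C = ρ c_p D = 1020 × 4045 × 173.3 = 7.15×10^8 J/(m^2 K).
Required heat per unit area: Q = C ΔT = 7.15×10^8 × 9.724 = 6.95×10^9 J/m².
Flux F = Q / Δt = 6.95×10^9 / 1.75×10^8 s = 39.8 W/m².

39.8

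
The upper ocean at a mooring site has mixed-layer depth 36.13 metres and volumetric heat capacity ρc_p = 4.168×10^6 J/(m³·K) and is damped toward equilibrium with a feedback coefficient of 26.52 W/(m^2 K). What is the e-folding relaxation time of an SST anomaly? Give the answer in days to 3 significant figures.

65.7 days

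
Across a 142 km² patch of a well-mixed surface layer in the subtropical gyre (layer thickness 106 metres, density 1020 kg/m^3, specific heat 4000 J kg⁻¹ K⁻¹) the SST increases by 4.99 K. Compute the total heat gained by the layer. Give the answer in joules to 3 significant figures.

Areal heat capacity C = ρ c_p D = 1020 × 4000 × 106 = 4.32×10^8 J/(m^2 K).
Heat per unit area: q = C ΔT = 4.32×10^8 × 4.99 = 2.16×10^9 J/m².
Total heat: Q = q × A = 2.16×10^9 × (142 × 10⁶ m²) = 3.06×10^17 J.

3.06×10^17 J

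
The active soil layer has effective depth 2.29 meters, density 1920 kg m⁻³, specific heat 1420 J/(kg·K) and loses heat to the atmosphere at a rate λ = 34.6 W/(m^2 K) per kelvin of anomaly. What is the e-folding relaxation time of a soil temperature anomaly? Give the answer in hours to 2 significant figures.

50 hours

Areal heat capacity C = ρ c_p D = 1920 × 1420 × 2.29 = 6.24×10^6 J/(m^2 K).
Relaxation time τ = C / λ = 6.24×10^6 / 34.6 = 1.80×10^5 s.
In hours: 1.80×10^5 s / (3600 s/hour) = 50.1 hours.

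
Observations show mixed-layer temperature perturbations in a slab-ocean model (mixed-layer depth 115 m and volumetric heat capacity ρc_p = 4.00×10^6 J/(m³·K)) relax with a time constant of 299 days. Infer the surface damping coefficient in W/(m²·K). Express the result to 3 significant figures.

17.8

Areal heat capacity C = ρc_p × D = 4.00×10^6 × 115 = 4.60×10^8 J m⁻² K⁻¹.
τ = 299 days = 2.58×10^7 s.
λ = C / τ = 4.60×10^8 / 2.58×10^7 = 17.8 W/(m²·K).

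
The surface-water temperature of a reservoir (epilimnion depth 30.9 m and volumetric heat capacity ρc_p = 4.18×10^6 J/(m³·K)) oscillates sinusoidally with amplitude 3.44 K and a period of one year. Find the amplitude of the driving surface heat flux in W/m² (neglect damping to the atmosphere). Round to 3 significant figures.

88.5

Areal heat capacity C = ρc_p × D = 4.18×10^6 × 30.9 = 1.29×10^8 J/(m^2 K).
ω = 2π / 3.15×10^7 s = 1.99×10^-7 s⁻¹.
Cω = 1.29×10^8 × 1.99×10^-7 = 25.7 W/(m²·K).
F₀ = A × Cω = 3.44 × 25.7 = 88.5 W/m².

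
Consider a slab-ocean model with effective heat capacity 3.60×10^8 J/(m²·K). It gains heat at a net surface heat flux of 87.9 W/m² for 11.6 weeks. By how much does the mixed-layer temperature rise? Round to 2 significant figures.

1.7 K

Areal heat capacity C = 3.60×10^8 J/(m²·K) (given).
Net heat input Q = F Δt = 87.9 × (11.6 weeks × 6.048×10^5 s/week) = 6.17×10^8 J/m².
ΔT = Q / C = 6.17×10^8 / 3.60×10^8 = 1.71 K.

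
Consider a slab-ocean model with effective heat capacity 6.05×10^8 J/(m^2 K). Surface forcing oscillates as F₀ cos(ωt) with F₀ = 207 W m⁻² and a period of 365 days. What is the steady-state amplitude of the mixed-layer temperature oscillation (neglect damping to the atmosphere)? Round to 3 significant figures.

1.72 K

Areal heat capacity C = 6.05×10^8 J/(m^2 K) (given).
Angular frequency ω = 2π / T = 2π / 3.15×10^7 s = 1.99×10^-7 s⁻¹.
Cω = 6.05×10^8 × 1.99×10^-7 = 121 W/(m²·K).
Amplitude A = F₀ / (Cω) = 207 / 121 = 1.72 K.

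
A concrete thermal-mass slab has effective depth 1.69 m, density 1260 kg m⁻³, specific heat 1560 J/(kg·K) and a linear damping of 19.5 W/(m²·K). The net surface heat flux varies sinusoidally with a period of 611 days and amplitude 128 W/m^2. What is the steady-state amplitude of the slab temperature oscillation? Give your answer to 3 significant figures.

6.56 K

Areal heat capacity C = ρ c_p D = 1260 × 1560 × 1.69 = 3.32×10^6 J m⁻² K⁻¹.
Angular frequency ω = 2π / T = 2π / 5.28×10^7 s = 1.19×10^-7 s⁻¹.
√((Cω)² + λ²) = √((0.395)² + 19.5²) = 19.5 W/(m²·K).
Amplitude A = F₀ / √((Cω)²+λ²) = 128 / 19.5 = 6.56 K.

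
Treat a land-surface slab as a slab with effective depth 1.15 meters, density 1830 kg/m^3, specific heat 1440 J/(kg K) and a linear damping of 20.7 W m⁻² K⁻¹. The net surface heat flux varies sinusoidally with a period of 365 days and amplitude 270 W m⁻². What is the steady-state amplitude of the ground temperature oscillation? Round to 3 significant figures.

13.0 K

Areal heat capacity C = ρ c_p D = 1830 × 1440 × 1.15 = 3.03×10^6 J m⁻² K⁻¹.
Angular frequency ω = 2π / T = 2π / 3.15×10^7 s = 1.99×10^-7 s⁻¹.
√((Cω)² + λ²) = √((0.604)² + 20.7²) = 20.7 W/(m²·K).
Amplitude A = F₀ / √((Cω)²+λ²) = 270 / 20.7 = 13.0 K.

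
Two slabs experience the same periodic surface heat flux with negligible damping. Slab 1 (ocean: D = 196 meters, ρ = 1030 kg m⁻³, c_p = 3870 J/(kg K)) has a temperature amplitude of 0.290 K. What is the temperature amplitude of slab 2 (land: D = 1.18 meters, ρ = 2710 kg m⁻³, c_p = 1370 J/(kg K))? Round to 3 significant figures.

C_ocean = 7.81×10^8 J/(m²·K); C_land = 4.38×10^6 J/(m²·K).
A ∝ 1/C ⇒ A_land = A_ocean × C_ocean/C_land = 0.290 × 178 = 51.7 K.

51.7 K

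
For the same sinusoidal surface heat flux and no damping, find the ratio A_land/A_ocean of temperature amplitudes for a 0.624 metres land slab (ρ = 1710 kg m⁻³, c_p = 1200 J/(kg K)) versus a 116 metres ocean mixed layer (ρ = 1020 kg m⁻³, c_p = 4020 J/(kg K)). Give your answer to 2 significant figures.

C_ocean = 1020 × 4020 × 116 = 4.76×10^8 J/(m²·K).
C_land = 1710 × 1200 × 0.624 = 1.28×10^6 J/(m²·K).
Undamped amplitude ∝ 1/C, so A_land/A_ocean = C_ocean/C_land = 371.

370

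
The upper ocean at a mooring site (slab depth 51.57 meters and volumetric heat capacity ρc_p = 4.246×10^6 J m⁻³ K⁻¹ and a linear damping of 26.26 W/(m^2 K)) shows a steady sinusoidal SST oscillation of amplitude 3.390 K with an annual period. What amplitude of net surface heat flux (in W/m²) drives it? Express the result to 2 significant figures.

170

Areal heat capacity C = ρc_p × D = 4.246×10^6 × 51.57 = 2.19×10^8 J m⁻² K⁻¹.
ω = 2π / 3.15×10^7 s = 1.99×10^-7 s⁻¹.
√((Cω)² + λ²) = √((43.6)² + 26.26²) = 50.9 W/(m²·K).
F₀ = A × √((Cω)²+λ²) = 3.390 × 50.9 = 173 W/m².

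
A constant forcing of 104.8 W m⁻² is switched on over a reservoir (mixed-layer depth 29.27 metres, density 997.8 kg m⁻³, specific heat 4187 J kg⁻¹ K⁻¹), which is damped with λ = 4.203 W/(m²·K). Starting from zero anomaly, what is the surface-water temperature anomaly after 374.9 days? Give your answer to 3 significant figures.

16.7 K

Areal heat capacity C = ρ c_p D = 997.8 × 4187 × 29.27 = 1.22×10^8 J/(m^2 K).
τ = C / λ = 1.22×10^8 / 4.203 = 2.91×10^7 s.
Equilibrium anomaly ΔT_eq = F / λ = 104.8 / 4.203 = 24.9 K.
t = 374.9 days = 3.24×10^7 s, so t/τ = 1.11.
ΔT(t) = ΔT_eq (1 − e^(−t/τ)) = 24.9 × (1 − e^−1.11) = 16.7 K.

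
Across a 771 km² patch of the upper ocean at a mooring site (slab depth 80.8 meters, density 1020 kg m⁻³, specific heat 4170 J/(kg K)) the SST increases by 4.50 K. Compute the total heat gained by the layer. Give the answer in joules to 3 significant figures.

Areal heat capacity C = ρ c_p D = 1020 × 4170 × 80.8 = 3.44×10^8 J/(m^2 K).
Heat per unit area: q = C ΔT = 3.44×10^8 × 4.50 = 1.55×10^9 J/m².
Total heat: Q = q × A = 1.55×10^9 × (771 × 10⁶ m²) = 1.19×10^18 J.

1.19×10^18 J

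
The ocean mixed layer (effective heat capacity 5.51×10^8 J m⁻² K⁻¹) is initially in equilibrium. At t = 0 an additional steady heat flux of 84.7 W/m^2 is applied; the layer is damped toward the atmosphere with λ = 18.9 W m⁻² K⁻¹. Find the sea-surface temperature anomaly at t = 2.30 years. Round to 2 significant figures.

Areal heat capacity C = 5.51×10^8 J m⁻² K⁻¹ (given).
τ = C / λ = 5.51×10^8 / 18.9 = 2.92×10^7 s.
Equilibrium anomaly ΔT_eq = F / λ = 84.7 / 18.9 = 4.48 K.
t = 2.30 years = 7.26×10^7 s, so t/τ = 2.49.
ΔT(t) = ΔT_eq (1 − e^(−t/τ)) = 4.48 × (1 − e^−2.49) = 4.11 K.

4.1 K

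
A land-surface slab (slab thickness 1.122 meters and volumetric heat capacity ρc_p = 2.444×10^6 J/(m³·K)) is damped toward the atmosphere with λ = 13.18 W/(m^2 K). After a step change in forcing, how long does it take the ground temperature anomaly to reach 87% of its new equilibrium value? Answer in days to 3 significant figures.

4.91 days

Areal heat capacity C = ρc_p × D = 2.444×10^6 × 1.122 = 2.74×10^6 J m⁻² K⁻¹.
τ = C / λ = 2.74×10^6 / 13.18 = 2.08×10^5 s.
Fraction reached: 1 − e^(−t/τ) = 0.87 ⇒ t = −τ ln(1 − 0.87) = τ × 2.04.
t = 4.24×10^5 s = 4.91 days.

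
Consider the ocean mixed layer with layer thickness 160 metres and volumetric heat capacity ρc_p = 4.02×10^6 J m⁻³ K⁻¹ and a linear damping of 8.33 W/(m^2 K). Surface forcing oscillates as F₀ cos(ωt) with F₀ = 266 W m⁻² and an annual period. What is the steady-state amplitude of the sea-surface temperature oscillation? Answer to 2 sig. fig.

Areal heat capacity C = ρc_p × D = 4.02×10^6 × 160 = 6.43×10^8 J/(m^2 K).
Angular frequency ω = 2π / T = 2π / 3.15×10^7 s = 1.99×10^-7 s⁻¹.
√((Cω)² + λ²) = √((128)² + 8.33²) = 128 W/(m²·K).
Amplitude A = F₀ / √((Cω)²+λ²) = 266 / 128 = 2.07 K.

2.1 K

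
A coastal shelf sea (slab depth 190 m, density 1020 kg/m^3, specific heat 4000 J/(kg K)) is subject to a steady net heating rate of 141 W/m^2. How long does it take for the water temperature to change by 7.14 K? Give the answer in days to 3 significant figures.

454 days

Areal heat capacity C = ρ c_p D = 1020 × 4000 × 190 = 7.75×10^8 J m⁻² K⁻¹.
Time required: Δt = C ΔT / F = 7.75×10^8 × 7.14 / 141 = 3.93×10^7 s.
In days: 3.93×10^7 s / (86400 s/day) = 454 days.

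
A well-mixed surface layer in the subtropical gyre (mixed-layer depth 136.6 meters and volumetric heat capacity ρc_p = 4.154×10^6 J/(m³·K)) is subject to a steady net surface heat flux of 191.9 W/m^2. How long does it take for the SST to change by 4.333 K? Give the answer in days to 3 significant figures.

Areal heat capacity C = ρc_p × D = 4.154×10^6 × 136.6 = 5.67×10^8 J/(m²·K).
Time required: Δt = C ΔT / F = 5.67×10^8 × 4.333 / 191.9 = 1.28×10^7 s.
In days: 1.28×10^7 s / (86400 s/day) = 148 days.

148 days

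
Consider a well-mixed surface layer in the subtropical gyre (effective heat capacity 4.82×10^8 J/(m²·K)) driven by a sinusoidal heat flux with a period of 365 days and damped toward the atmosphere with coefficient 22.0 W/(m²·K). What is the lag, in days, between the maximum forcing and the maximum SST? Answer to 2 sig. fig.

Areal heat capacity C = 4.82×10^8 J/(m²·K) (given).
ω = 2π / 3.15×10^7 s = 1.99×10^-7 s⁻¹.
Phase lag φ = arctan(Cω/λ) = arctan(96.0/22.0) = 1.35 rad.
Time lag = φ / ω = 1.35 / 1.99×10^-7 = 6.75×10^6 s = 78.2 days.

78 days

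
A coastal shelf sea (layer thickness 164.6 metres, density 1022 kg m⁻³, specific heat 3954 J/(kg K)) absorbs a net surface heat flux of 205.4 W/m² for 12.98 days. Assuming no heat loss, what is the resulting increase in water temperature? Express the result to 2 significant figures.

Areal heat capacity C = ρ c_p D = 1022 × 3954 × 164.6 = 6.65×10^8 J/(m²·K).
Net heat input Q = F Δt = 205.4 × (12.98 days × 86400 s/day) = 2.30×10^8 J/m².
ΔT = Q / C = 2.30×10^8 / 6.65×10^8 = 0.346 K.

0.35 K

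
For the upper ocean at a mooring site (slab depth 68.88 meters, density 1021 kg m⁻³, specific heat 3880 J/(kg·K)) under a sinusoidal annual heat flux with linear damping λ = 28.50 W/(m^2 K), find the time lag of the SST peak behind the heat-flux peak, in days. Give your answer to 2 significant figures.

63 days

Areal heat capacity C = ρ c_p D = 1021 × 3880 × 68.88 = 2.73×10^8 J/(m^2 K).
ω = 2π / 3.15×10^7 s = 1.99×10^-7 s⁻¹.
Phase lag φ = arctan(Cω/λ) = arctan(54.4/28.50) = 1.09 rad.
Time lag = φ / ω = 1.09 / 1.99×10^-7 = 5.46×10^6 s = 63.2 days.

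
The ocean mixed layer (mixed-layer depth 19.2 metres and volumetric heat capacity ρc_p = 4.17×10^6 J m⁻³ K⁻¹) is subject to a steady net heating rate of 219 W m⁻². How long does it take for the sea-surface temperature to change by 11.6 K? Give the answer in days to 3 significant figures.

Areal heat capacity C = ρc_p × D = 4.17×10^6 × 19.2 = 8.01×10^7 J/(m^2 K).
Time required: Δt = C ΔT / F = 8.01×10^7 × 11.6 / 219 = 4.24×10^6 s.
In days: 4.24×10^6 s / (86400 s/day) = 49.1 days.

49.1 days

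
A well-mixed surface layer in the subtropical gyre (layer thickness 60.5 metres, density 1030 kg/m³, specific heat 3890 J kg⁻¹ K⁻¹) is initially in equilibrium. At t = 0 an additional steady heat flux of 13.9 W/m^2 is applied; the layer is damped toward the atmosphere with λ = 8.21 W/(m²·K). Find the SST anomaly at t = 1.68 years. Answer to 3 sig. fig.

1.41 K

Areal heat capacity C = ρ c_p D = 1030 × 3890 × 60.5 = 2.42×10^8 J/(m^2 K).
τ = C / λ = 2.42×10^8 / 8.21 = 2.95×10^7 s.
Equilibrium anomaly ΔT_eq = F / λ = 13.9 / 8.21 = 1.69 K.
t = 1.68 years = 5.30×10^7 s, so t/τ = 1.80.
ΔT(t) = ΔT_eq (1 − e^(−t/τ)) = 1.69 × (1 − e^−1.80) = 1.41 K.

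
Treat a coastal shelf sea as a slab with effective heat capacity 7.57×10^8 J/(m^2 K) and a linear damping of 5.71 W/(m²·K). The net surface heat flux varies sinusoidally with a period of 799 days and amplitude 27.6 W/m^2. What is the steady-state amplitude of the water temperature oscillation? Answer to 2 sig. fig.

Areal heat capacity C = 7.57×10^8 J/(m^2 K) (given).
Angular frequency ω = 2π / T = 2π / 6.90×10^7 s = 9.10×10^-8 s⁻¹.
√((Cω)² + λ²) = √((68.9)² + 5.71²) = 69.1 W/(m²·K).
Amplitude A = F₀ / √((Cω)²+λ²) = 27.6 / 69.1 = 0.399 K.

0.40 K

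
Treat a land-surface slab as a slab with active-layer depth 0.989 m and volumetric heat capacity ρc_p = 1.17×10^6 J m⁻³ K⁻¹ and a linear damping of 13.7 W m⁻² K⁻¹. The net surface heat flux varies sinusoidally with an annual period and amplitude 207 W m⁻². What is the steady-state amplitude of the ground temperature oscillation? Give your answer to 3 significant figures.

15.1 K

Areal heat capacity C = ρc_p × D = 1.17×10^6 × 0.989 = 1.16×10^6 J/(m^2 K).
Angular frequency ω = 2π / T = 2π / 3.15×10^7 s = 1.99×10^-7 s⁻¹.
√((Cω)² + λ²) = √((0.231)² + 13.7²) = 13.7 W/(m²·K).
Amplitude A = F₀ / √((Cω)²+λ²) = 207 / 13.7 = 15.1 K.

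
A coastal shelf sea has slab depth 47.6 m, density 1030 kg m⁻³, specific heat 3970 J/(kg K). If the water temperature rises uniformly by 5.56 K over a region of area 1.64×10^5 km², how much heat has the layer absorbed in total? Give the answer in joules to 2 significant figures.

1.8×10^20 J

Areal heat capacity C = ρ c_p D = 1030 × 3970 × 47.6 = 1.95×10^8 J m⁻² K⁻¹.
Heat per unit area: q = C ΔT = 1.95×10^8 × 5.56 = 1.08×10^9 J/m².
Total heat: Q = q × A = 1.08×10^9 × (1.64×10^5 × 10⁶ m²) = 1.77×10^20 J.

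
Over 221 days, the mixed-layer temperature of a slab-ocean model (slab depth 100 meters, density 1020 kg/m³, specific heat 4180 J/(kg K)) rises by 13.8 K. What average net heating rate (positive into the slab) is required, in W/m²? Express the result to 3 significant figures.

Areal heat capacity C = ρ c_p D = 1020 × 4180 × 100 = 4.26×10^8 J/(m^2 K).
Required heat per unit area: Q = C ΔT = 4.26×10^8 × 13.8 = 5.88×10^9 J/m².
Flux F = Q / Δt = 5.88×10^9 / 1.91×10^7 s = 308 W/m².

308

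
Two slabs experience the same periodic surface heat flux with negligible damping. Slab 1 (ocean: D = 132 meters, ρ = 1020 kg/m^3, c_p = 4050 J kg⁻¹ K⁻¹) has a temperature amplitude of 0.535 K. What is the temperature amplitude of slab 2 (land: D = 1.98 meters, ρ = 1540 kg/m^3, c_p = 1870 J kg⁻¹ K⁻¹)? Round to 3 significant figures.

51.2 K

C_ocean = 5.45×10^8 J/(m²·K); C_land = 5.70×10^6 J/(m²·K).
A ∝ 1/C ⇒ A_land = A_ocean × C_ocean/C_land = 0.535 × 95.6 = 51.2 K.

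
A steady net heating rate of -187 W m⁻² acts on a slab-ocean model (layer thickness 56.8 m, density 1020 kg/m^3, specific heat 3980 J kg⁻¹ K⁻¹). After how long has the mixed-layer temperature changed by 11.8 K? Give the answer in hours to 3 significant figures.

4040 hours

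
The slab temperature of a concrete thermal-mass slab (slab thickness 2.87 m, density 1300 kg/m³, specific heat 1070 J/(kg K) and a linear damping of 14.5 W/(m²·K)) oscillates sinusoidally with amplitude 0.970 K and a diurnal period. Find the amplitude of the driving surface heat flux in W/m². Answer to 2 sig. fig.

Areal heat capacity C = ρ c_p D = 1300 × 1070 × 2.87 = 3.99×10^6 J/(m^2 K).
ω = 2π / 86400 s = 7.27×10^-5 s⁻¹.
√((Cω)² + λ²) = √((290)² + 14.5²) = 291 W/(m²·K).
F₀ = A × √((Cω)²+λ²) = 0.970 × 291 = 282 W/m².

280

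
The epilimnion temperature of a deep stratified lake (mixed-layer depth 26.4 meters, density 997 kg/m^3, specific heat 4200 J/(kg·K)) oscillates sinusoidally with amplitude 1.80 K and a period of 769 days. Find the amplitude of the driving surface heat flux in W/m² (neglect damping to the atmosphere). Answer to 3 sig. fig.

Areal heat capacity C = ρ c_p D = 997 × 4200 × 26.4 = 1.11×10^8 J/(m^2 K).
ω = 2π / 6.64×10^7 s = 9.46×10^-8 s⁻¹.
Cω = 1.11×10^8 × 9.46×10^-8 = 10.5 W/(m²·K).
F₀ = A × Cω = 1.80 × 10.5 = 18.8 W/m².

18.8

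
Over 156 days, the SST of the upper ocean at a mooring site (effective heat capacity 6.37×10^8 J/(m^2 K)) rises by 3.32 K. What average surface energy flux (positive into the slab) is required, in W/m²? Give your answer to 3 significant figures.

Areal heat capacity C = 6.37×10^8 J/(m^2 K) (given).
Required heat per unit area: Q = C ΔT = 6.37×10^8 × 3.32 = 2.11×10^9 J/m².
Flux F = Q / Δt = 2.11×10^9 / 1.35×10^7 s = 157 W/m².

157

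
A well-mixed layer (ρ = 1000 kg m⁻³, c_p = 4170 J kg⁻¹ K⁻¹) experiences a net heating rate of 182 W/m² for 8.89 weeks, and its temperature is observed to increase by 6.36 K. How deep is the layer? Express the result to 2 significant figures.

Heat input Q = F Δt = 182 × 5.38×10^6 s = 9.79×10^8 J/m².
Required areal heat capacity C = Q / ΔT = 1.54×10^8 J/(m²·K).
Depth D = C / (ρ c_p) = 1.54×10^8 / (1000 × 4170) = 36.9 m.

37 m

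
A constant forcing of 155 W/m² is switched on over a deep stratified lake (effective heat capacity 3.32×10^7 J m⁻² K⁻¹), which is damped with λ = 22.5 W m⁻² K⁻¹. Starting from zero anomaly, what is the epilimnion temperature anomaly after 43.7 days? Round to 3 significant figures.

Areal heat capacity C = 3.32×10^7 J m⁻² K⁻¹ (given).
τ = C / λ = 3.32×10^7 / 22.5 = 1.48×10^6 s.
Equilibrium anomaly ΔT_eq = F / λ = 155 / 22.5 = 6.89 K.
t = 43.7 days = 3.78×10^6 s, so t/τ = 2.56.
ΔT(t) = ΔT_eq (1 − e^(−t/τ)) = 6.89 × (1 − e^−2.56) = 6.36 K.

6.36 K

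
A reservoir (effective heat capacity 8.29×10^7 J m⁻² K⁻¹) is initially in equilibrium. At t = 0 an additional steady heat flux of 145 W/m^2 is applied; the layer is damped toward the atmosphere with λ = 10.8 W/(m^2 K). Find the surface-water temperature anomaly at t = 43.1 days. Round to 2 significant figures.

5.2 K

Areal heat capacity C = 8.29×10^7 J m⁻² K⁻¹ (given).
τ = C / λ = 8.29×10^7 / 10.8 = 7.68×10^6 s.
Equilibrium anomaly ΔT_eq = F / λ = 145 / 10.8 = 13.4 K.
t = 43.1 days = 3.72×10^6 s, so t/τ = 0.485.
ΔT(t) = ΔT_eq (1 − e^(−t/τ)) = 13.4 × (1 − e^−0.485) = 5.16 K.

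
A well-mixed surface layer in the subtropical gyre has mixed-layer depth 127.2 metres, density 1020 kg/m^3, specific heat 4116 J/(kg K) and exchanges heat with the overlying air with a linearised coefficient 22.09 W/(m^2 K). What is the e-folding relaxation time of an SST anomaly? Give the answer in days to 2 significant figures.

280 days

Areal heat capacity C = ρ c_p D = 1020 × 4116 × 127.2 = 5.34×10^8 J/(m²·K).
Relaxation time τ = C / λ = 5.34×10^8 / 22.09 = 2.42×10^7 s.
In days: 2.42×10^7 s / (86400 s/day) = 280 days.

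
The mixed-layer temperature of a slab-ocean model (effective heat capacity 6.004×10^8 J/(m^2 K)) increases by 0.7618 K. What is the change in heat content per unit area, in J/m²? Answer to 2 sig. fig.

4.6×10^8

Areal heat capacity C = 6.004×10^8 J/(m^2 K) (given).
ΔQ = C ΔT = 6.00×10^8 × 0.7618 = 4.57×10^8 J/m².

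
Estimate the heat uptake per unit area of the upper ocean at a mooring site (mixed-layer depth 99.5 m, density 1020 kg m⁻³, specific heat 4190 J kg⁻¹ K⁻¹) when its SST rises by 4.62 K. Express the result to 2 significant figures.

Areal heat capacity C = ρ c_p D = 1020 × 4190 × 99.5 = 4.25×10^8 J/(m^2 K).
ΔQ = C ΔT = 4.25×10^8 × 4.62 = 1.96×10^9 J/m².

2.0×10^9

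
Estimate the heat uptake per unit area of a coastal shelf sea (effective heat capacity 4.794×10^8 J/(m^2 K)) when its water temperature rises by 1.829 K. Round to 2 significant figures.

Areal heat capacity C = 4.794×10^8 J/(m^2 K) (given).
ΔQ = C ΔT = 4.79×10^8 × 1.829 = 8.77×10^8 J/m².

8.8×10^8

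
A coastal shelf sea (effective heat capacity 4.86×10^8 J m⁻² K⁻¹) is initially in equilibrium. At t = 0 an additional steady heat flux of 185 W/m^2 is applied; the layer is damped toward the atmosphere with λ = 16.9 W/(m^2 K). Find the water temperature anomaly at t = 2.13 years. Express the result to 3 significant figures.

Areal heat capacity C = 4.86×10^8 J m⁻² K⁻¹ (given).
τ = C / λ = 4.86×10^8 / 16.9 = 2.88×10^7 s.
Equilibrium anomaly ΔT_eq = F / λ = 185 / 16.9 = 10.9 K.
t = 2.13 years = 6.72×10^7 s, so t/τ = 2.34.
ΔT(t) = ΔT_eq (1 − e^(−t/τ)) = 10.9 × (1 − e^−2.34) = 9.89 K.

9.89 K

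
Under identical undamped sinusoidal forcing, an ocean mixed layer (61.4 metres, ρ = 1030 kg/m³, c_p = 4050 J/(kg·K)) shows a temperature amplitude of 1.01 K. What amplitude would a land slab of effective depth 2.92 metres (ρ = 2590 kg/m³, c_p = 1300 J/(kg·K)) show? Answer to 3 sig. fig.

26.3 K

C_ocean = 2.56×10^8 J/(m²·K); C_land = 9.83×10^6 J/(m²·K).
A ∝ 1/C ⇒ A_land = A_ocean × C_ocean/C_land = 1.01 × 26.1 = 26.3 K.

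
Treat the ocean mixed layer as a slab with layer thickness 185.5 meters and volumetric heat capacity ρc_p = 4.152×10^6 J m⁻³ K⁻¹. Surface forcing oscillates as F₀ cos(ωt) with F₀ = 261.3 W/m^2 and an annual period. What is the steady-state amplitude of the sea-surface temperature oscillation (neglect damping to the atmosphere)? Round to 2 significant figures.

Areal heat capacity C = ρc_p × D = 4.152×10^6 × 185.5 = 7.70×10^8 J/(m^2 K).
Angular frequency ω = 2π / T = 2π / 3.15×10^7 s = 1.99×10^-7 s⁻¹.
Cω = 7.70×10^8 × 1.99×10^-7 = 153 W/(m²·K).
Amplitude A = F₀ / (Cω) = 261.3 / 153 = 1.70 K.

1.7 K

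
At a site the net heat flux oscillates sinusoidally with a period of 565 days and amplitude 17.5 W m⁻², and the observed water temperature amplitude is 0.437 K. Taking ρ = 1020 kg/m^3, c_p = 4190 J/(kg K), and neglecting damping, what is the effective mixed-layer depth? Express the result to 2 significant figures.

ω = 2π / 4.88×10^7 s = 1.29×10^-7 s⁻¹.
Required C = F₀ / (A ω) = 17.5 / (0.437 × 1.29×10^-7) = 3.11×10^8 J/(m²·K).
D = C / (ρ c_p) = 3.11×10^8 / (1020 × 4190) = 72.8 m.

73 m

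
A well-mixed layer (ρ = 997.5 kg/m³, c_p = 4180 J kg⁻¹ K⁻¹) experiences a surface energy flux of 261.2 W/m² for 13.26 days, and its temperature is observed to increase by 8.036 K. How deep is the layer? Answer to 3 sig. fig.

Heat input Q = F Δt = 261.2 × 1.15×10^6 s = 2.99×10^8 J/m².
Required areal heat capacity C = Q / ΔT = 3.72×10^7 J/(m²·K).
Depth D = C / (ρ c_p) = 3.72×10^7 / (997.5 × 4180) = 8.93 m.

8.93 m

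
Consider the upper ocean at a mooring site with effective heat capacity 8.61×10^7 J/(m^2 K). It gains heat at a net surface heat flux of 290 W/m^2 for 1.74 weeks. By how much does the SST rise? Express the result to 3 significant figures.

3.54 K

Areal heat capacity C = 8.61×10^7 J/(m^2 K) (given).
Net heat input Q = F Δt = 290 × (1.74 weeks × 6.048×10^5 s/week) = 3.05×10^8 J/m².
ΔT = Q / C = 3.05×10^8 / 8.61×10^7 = 3.54 K.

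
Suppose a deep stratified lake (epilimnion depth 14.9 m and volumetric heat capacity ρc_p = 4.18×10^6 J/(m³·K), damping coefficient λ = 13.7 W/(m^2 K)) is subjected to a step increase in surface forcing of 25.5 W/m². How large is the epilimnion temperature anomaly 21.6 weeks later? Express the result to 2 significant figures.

Areal heat capacity C = ρc_p × D = 4.18×10^6 × 14.9 = 6.23×10^7 J m⁻² K⁻¹.
τ = C / λ = 6.23×10^7 / 13.7 = 4.55×10^6 s.
Equilibrium anomaly ΔT_eq = F / λ = 25.5 / 13.7 = 1.86 K.
t = 21.6 weeks = 1.31×10^7 s, so t/τ = 2.87.
ΔT(t) = ΔT_eq (1 − e^(−t/τ)) = 1.86 × (1 − e^−2.87) = 1.76 K.

1.8 K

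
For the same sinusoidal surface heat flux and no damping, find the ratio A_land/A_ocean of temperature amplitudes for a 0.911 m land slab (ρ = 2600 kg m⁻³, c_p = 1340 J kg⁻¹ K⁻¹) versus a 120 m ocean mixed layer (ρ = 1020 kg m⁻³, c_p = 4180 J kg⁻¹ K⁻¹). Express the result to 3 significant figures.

C_ocean = 1020 × 4180 × 120 = 5.12×10^8 J/(m²·K).
C_land = 2600 × 1340 × 0.911 = 3.17×10^6 J/(m²·K).
Undamped amplitude ∝ 1/C, so A_land/A_ocean = C_ocean/C_land = 161.

161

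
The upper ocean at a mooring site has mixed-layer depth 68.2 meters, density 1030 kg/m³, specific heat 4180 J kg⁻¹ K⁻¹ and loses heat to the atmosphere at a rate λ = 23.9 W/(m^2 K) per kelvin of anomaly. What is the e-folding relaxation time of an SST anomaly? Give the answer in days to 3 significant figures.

Areal heat capacity C = ρ c_p D = 1030 × 4180 × 68.2 = 2.94×10^8 J m⁻² K⁻¹.
Relaxation time τ = C / λ = 2.94×10^8 / 23.9 = 1.23×10^7 s.
In days: 1.23×10^7 s / (86400 s/day) = 142 days.

142 days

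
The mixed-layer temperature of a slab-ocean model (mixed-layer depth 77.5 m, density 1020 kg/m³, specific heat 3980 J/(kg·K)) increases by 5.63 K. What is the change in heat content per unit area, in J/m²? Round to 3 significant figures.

1.77×10^9

Areal heat capacity C = ρ c_p D = 1020 × 3980 × 77.5 = 3.15×10^8 J/(m^2 K).
ΔQ = C ΔT = 3.15×10^8 × 5.63 = 1.77×10^9 J/m².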